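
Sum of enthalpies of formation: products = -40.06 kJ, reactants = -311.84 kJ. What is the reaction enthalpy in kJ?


dH_rxn = sum(dH_f products) - sum(dH_f reactants)
dH_rxn = -40.06 - (-311.84)
dH_rxn = 271.78 kJ:

271.78 kJ


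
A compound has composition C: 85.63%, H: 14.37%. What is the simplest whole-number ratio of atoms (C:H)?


Assume 100 g of compound, divide each mass% by atomic mass to get moles, then normalize by the smallest to get a raw atom ratio.
Moles per 100 g: C: 85.63/12.011 = 7.1293, H: 14.37/1.008 = 14.256
Raw ratio (divide by min = 7.1293): C: 1.0, H: 2.0
Multiply by 1 to clear fractions: C: 1.0 ~= 1, H: 2.0 ~= 2
Reduce by GCD to get the simplest whole-number ratio:

1:2


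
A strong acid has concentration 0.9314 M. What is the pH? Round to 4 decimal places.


A strong acid dissociates completely, so [H+] equals the given concentration.
pH = -log10([H+]) = -log10(0.9314)
pH = 0.03086377, rounded to 4 dp:

0.0309


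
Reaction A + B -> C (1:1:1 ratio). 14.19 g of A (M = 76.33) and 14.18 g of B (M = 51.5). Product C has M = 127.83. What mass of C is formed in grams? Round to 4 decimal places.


Find moles of each reactant; the smaller value is the limiting reagent in a 1:1:1 reaction, so moles_C equals moles of the limiter.
n_A = mass_A / M_A = 14.19 / 76.33 = 0.185903 mol
n_B = mass_B / M_B = 14.18 / 51.5 = 0.27534 mol
Limiting reagent: A (smaller), n_limiting = 0.185903 mol
mass_C = n_limiting * M_C = 0.185903 * 127.83
mass_C = 23.76398049 g, rounded to 4 dp:

23.7640 g


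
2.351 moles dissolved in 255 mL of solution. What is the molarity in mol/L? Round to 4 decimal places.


Convert volume to liters: V_L = V_mL / 1000.
V_L = 255 / 1000 = 0.255 L
M = n / V_L = 2.351 / 0.255
M = 9.21960784 mol/L, rounded to 4 dp:

9.2196 mol/L


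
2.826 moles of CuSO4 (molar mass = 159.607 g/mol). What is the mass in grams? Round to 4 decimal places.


mass = n * M
mass = 2.826 * 159.607
mass = 451.049382 g, rounded to 4 dp:

451.0494 g


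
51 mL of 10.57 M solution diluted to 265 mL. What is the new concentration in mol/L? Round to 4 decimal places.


Dilution: M1*V1 = M2*V2, solve for M2.
M2 = M1*V1 / V2
M2 = 10.57 * 51 / 265
M2 = 539.07 / 265
M2 = 2.03422642 mol/L, rounded to 4 dp:

2.0342 mol/L


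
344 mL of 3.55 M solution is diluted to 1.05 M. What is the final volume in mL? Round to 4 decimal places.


Dilution: M1*V1 = M2*V2, solve for V2.
V2 = M1*V1 / M2
V2 = 3.55 * 344 / 1.05
V2 = 1221.2 / 1.05
V2 = 1163.04761905 mL, rounded to 4 dp:

1163.0476 mL


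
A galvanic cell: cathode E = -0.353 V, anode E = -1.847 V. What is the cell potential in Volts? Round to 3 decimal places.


Standard cell potential: E_cell = E_cathode - E_anode.
E_cell = -0.353 - (-1.847)
E_cell = 1.494 V, rounded to 3 dp:

1.494 V


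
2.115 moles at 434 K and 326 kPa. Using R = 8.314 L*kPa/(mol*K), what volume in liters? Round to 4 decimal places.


PV = nRT, solve for V = nRT / P.
nRT = 2.115 * 8.314 * 434 = 7631.5037
V = 7631.5037 / 326
V = 23.40952055 L, rounded to 4 dp:

23.4095 L


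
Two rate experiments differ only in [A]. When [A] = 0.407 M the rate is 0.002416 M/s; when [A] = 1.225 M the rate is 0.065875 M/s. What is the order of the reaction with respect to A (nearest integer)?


Rate is proportional to [A]^n, so rate2/rate1 = ([A]2/[A]1)^n. Take logs to solve for n.
rate2/rate1 = 0.065875 / 0.002416 = 27.2661
[A]2/[A]1 = 1.225 / 0.407 = 3.0098
n = ln(27.2661) / ln(3.0098) = 3.0
Nearest integer order:

3


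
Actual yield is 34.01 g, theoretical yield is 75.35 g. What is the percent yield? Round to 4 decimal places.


% yield = 100 * actual / theoretical
% yield = 100 * 34.01 / 75.35
% yield = 45.13603185 %, rounded to 4 dp:

45.1360 %


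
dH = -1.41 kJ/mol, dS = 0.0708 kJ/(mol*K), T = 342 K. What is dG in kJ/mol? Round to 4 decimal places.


Gibbs: dG = dH - T*dS (consistent units, dS already in kJ/(mol*K)).
T*dS = 342 * 0.0708 = 24.2136
dG = -1.41 - (24.2136)
dG = -25.6236 kJ/mol, rounded to 4 dp:

-25.6236 kJ/mol


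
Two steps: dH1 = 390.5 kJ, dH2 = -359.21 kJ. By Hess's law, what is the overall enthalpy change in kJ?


Hess's law: enthalpy is a state function, so add the step enthalpies.
dH_total = dH1 + dH2 = 390.5 + (-359.21)
dH_total = 31.29 kJ:

31.29 kJ


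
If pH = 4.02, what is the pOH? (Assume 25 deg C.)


At 25 deg C, pH + pOH = 14.
pOH = 14 - pH = 14 - 4.02
pOH = 9.98:

9.98


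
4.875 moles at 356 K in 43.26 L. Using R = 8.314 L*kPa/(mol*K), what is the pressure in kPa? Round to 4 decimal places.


PV = nRT, solve for P = nRT / V.
nRT = 4.875 * 8.314 * 356 = 14428.947
P = 14428.947 / 43.26
P = 333.54015257 kPa, rounded to 4 dp:

333.5402 kPa


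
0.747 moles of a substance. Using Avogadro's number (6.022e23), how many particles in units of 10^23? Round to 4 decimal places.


N = n * NA, then divide by 1e23 for the requested units.
N / 1e23 = n * 6.022
N / 1e23 = 0.747 * 6.022
N / 1e23 = 4.498434, rounded to 4 dp:

4.4984


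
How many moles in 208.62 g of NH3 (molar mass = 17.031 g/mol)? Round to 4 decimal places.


n = mass / M
n = 208.62 / 17.031
n = 12.24942751 mol, rounded to 4 dp:

12.2494 mol


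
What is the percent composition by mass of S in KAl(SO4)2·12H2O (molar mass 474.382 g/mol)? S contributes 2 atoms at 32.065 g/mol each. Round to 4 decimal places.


pct = 100 * (n_elem * M_elem) / M_total
mass_contribution = 2 * 32.065 = 64.13 g/mol
pct = 100 * 64.13 / 474.382
pct = 13.5186411 %, rounded to 4 dp:

13.5186 %


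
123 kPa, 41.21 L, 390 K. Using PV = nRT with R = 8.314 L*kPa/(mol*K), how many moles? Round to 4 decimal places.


PV = nRT, solve for n = PV / (RT).
PV = 123 * 41.21 = 5068.83
RT = 8.314 * 390 = 3242.46
n = 5068.83 / 3242.46
n = 1.56326678 mol, rounded to 4 dp:

1.5633 mol


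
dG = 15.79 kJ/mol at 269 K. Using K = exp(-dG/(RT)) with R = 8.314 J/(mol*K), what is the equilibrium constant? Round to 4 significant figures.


dG is in kJ/mol; multiply by 1000 to match R in J/(mol*K).
RT = 8.314 * 269 = 2236.466 J/mol
exponent = -dG*1000 / (RT) = -(15.79*1000) / 2236.466 = -7.06024594
K = exp(-7.06024594)
K = 0.00085856691, rounded to 4 significant figures:

0.0008586


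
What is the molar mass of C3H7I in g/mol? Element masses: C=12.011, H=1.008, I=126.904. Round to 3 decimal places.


M = sum(count * atomic_mass) over atoms.
M = 3*12.011 + 7*1.008 + 1*126.904
M = 36.033 + 7.056 + 126.904
M = 169.993 g/mol, rounded to 3 dp:

169.993 g/mol


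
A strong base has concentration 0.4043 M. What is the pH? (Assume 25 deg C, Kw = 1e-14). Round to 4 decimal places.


A strong base dissociates completely, so [OH-] equals the given concentration.
pOH = -log10([OH-]) = -log10(0.4043) = 0.393296
pH = 14 - pOH = 14 - 0.393296
pH = 13.606704, rounded to 4 dp:

13.6067


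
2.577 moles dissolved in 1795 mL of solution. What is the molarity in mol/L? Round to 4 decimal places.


Convert volume to liters: V_L = V_mL / 1000.
V_L = 1795 / 1000 = 1.795 L
M = n / V_L = 2.577 / 1.795
M = 1.4356546 mol/L, rounded to 4 dp:

1.4357 mol/L


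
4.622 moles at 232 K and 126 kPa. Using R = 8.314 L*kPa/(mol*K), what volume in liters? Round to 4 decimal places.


PV = nRT, solve for V = nRT / P.
nRT = 4.622 * 8.314 * 232 = 8915.1355
V = 8915.1355 / 126
V = 70.75504365 L, rounded to 4 dp:

70.7550 L


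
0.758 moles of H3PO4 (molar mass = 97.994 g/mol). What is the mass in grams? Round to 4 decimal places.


mass = n * M
mass = 0.758 * 97.994
mass = 74.279452 g, rounded to 4 dp:

74.2795 g


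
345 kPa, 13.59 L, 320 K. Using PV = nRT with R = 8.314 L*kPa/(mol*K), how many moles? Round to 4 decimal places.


PV = nRT, solve for n = PV / (RT).
PV = 345 * 13.59 = 4688.55
RT = 8.314 * 320 = 2660.48
n = 4688.55 / 2660.48
n = 1.76229477 mol, rounded to 4 dp:

1.7623 mol


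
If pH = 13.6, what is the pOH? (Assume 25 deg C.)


At 25 deg C, pH + pOH = 14.
pOH = 14 - pH = 14 - 13.6
pOH = 0.4:

0.40


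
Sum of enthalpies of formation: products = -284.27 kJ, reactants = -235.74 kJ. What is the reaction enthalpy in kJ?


dH_rxn = sum(dH_f products) - sum(dH_f reactants)
dH_rxn = -284.27 - (-235.74)
dH_rxn = -48.53 kJ:

-48.53 kJ


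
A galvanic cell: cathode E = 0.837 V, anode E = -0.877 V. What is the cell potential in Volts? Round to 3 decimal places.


Standard cell potential: E_cell = E_cathode - E_anode.
E_cell = 0.837 - (-0.877)
E_cell = 1.714 V, rounded to 3 dp:

1.714 V


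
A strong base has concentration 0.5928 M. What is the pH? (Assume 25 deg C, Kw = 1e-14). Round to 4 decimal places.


A strong base dissociates completely, so [OH-] equals the given concentration.
pOH = -log10([OH-]) = -log10(0.5928) = 0.227092
pH = 14 - pOH = 14 - 0.227092
pH = 13.772908, rounded to 4 dp:

13.7729


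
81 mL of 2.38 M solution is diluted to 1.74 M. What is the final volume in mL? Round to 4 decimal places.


Dilution: M1*V1 = M2*V2, solve for V2.
V2 = M1*V1 / M2
V2 = 2.38 * 81 / 1.74
V2 = 192.78 / 1.74
V2 = 110.79310345 mL, rounded to 4 dp:

110.7931 mL


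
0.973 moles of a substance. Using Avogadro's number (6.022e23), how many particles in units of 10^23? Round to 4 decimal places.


N = n * NA, then divide by 1e23 for the requested units.
N / 1e23 = n * 6.022
N / 1e23 = 0.973 * 6.022
N / 1e23 = 5.859406, rounded to 4 dp:

5.8594


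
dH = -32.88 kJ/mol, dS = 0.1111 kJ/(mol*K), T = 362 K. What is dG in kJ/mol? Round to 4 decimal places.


Gibbs: dG = dH - T*dS (consistent units, dS already in kJ/(mol*K)).
T*dS = 362 * 0.1111 = 40.2182
dG = -32.88 - (40.2182)
dG = -73.0982 kJ/mol, rounded to 4 dp:

-73.0982 kJ/mol


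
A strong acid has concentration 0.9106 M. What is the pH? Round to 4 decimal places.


A strong acid dissociates completely, so [H+] equals the given concentration.
pH = -log10([H+]) = -log10(0.9106)
pH = 0.04067235, rounded to 4 dp:

0.0407


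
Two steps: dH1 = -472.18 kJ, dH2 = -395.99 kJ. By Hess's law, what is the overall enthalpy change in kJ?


Hess's law: enthalpy is a state function, so add the step enthalpies.
dH_total = dH1 + dH2 = -472.18 + (-395.99)
dH_total = -868.17 kJ:

-868.17 kJ


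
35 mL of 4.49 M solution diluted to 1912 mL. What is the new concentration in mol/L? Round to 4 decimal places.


Dilution: M1*V1 = M2*V2, solve for M2.
M2 = M1*V1 / V2
M2 = 4.49 * 35 / 1912
M2 = 157.15 / 1912
M2 = 0.08219142 mol/L, rounded to 4 dp:

0.0822 mol/L


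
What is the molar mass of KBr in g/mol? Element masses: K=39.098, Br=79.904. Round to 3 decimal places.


M = sum(count * atomic_mass) over atoms.
M = 1*39.098 + 1*79.904
M = 39.098 + 79.904
M = 119.002 g/mol, rounded to 3 dp:

119.002 g/mol


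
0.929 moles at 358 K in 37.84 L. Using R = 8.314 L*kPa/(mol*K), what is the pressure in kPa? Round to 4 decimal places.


PV = nRT, solve for P = nRT / V.
nRT = 0.929 * 8.314 * 358 = 2765.0867
P = 2765.0867 / 37.84
P = 73.07311575 kPa, rounded to 4 dp:

73.0731 kPa


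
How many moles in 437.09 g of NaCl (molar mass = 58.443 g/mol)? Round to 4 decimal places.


n = mass / M
n = 437.09 / 58.443
n = 7.47891108 mol, rounded to 4 dp:

7.4789 mol


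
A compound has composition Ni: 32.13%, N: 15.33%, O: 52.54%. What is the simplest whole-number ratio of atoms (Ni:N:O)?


Assume 100 g of compound, divide each mass% by atomic mass to get moles, then normalize by the smallest to get a raw atom ratio.
Moles per 100 g: Ni: 32.13/58.693 = 0.5474, N: 15.33/14.007 = 1.0945, O: 52.54/15.999 = 3.284
Raw ratio (divide by min = 0.5474): Ni: 1.0, N: 1.999, O: 5.999
Multiply by 1 to clear fractions: Ni: 1.0 ~= 1, N: 1.999 ~= 2, O: 5.999 ~= 6
Reduce by GCD to get the simplest whole-number ratio:

1:2:6


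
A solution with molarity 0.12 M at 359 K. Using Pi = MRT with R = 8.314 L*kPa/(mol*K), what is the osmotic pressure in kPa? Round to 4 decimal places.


Osmotic pressure (van't Hoff): Pi = M*R*T.
RT = 8.314 * 359 = 2984.726
Pi = 0.12 * 2984.726
Pi = 358.16712 kPa, rounded to 4 dp:

358.1671 kPa


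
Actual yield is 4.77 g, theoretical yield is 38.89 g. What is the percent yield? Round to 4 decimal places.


% yield = 100 * actual / theoretical
% yield = 100 * 4.77 / 38.89
% yield = 12.26536385 %, rounded to 4 dp:

12.2654 %


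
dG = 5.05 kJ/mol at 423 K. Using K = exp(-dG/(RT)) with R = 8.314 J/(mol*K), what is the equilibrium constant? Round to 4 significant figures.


dG is in kJ/mol; multiply by 1000 to match R in J/(mol*K).
RT = 8.314 * 423 = 3516.822 J/mol
exponent = -dG*1000 / (RT) = -(5.05*1000) / 3516.822 = -1.43595553
K = exp(-1.43595553)
K = 0.23788795, rounded to 4 significant figures:

0.2379


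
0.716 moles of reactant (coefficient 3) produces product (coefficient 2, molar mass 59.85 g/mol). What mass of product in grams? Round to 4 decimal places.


Use the coefficient ratio to convert reactant moles to product moles, then multiply by the product's molar mass.
moles_P = moles_R * (coeff_P / coeff_R) = 0.716 * (2/3) = 0.477333
mass_P = moles_P * M_P = 0.477333 * 59.85
mass_P = 28.56838005 g, rounded to 4 dp:

28.5684 g


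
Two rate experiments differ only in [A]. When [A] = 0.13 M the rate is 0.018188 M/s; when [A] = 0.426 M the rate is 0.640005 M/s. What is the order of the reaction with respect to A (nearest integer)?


Rate is proportional to [A]^n, so rate2/rate1 = ([A]2/[A]1)^n. Take logs to solve for n.
rate2/rate1 = 0.640005 / 0.018188 = 35.1883
[A]2/[A]1 = 0.426 / 0.13 = 3.2769
n = ln(35.1883) / ln(3.2769) = 3.0
Nearest integer order:

3


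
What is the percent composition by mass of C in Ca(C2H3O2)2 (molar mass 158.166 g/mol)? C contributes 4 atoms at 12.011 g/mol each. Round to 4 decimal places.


pct = 100 * (n_elem * M_elem) / M_total
mass_contribution = 4 * 12.011 = 48.044 g/mol
pct = 100 * 48.044 / 158.166
pct = 30.37568125 %, rounded to 4 dp:

30.3757 %


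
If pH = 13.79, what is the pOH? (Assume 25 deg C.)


At 25 deg C, pH + pOH = 14.
pOH = 14 - pH = 14 - 13.79
pOH = 0.21:

0.21


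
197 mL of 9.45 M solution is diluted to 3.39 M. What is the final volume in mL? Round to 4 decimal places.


Dilution: M1*V1 = M2*V2, solve for V2.
V2 = M1*V1 / M2
V2 = 9.45 * 197 / 3.39
V2 = 1861.65 / 3.39
V2 = 549.15929204 mL, rounded to 4 dp:

549.1593 mL


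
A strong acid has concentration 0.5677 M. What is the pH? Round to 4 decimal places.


A strong acid dissociates completely, so [H+] equals the given concentration.
pH = -log10([H+]) = -log10(0.5677)
pH = 0.24588111, rounded to 4 dp:

0.2459


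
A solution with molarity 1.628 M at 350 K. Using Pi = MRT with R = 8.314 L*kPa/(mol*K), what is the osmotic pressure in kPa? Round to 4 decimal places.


Osmotic pressure (van't Hoff): Pi = M*R*T.
RT = 8.314 * 350 = 2909.9
Pi = 1.628 * 2909.9
Pi = 4737.3172 kPa, rounded to 4 dp:

4737.3172 kPa


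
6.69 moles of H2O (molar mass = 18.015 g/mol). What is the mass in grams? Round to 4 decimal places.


mass = n * M
mass = 6.69 * 18.015
mass = 120.52035 g, rounded to 4 dp:

120.5204 g


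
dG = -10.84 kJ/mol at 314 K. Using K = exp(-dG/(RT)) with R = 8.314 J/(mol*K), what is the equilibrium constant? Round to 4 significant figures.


dG is in kJ/mol; multiply by 1000 to match R in J/(mol*K).
RT = 8.314 * 314 = 2610.596 J/mol
exponent = -dG*1000 / (RT) = -(-10.84*1000) / 2610.596 = 4.15230851
K = exp(4.15230851)
K = 63.580607, rounded to 4 significant figures:

63.58


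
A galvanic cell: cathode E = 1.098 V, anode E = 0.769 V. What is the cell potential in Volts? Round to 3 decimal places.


Standard cell potential: E_cell = E_cathode - E_anode.
E_cell = 1.098 - (0.769)
E_cell = 0.329 V, rounded to 3 dp:

0.329 V


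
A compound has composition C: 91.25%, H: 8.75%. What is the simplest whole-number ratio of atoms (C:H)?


Assume 100 g of compound, divide each mass% by atomic mass to get moles, then normalize by the smallest to get a raw atom ratio.
Moles per 100 g: C: 91.25/12.011 = 7.5972, H: 8.75/1.008 = 8.6806
Raw ratio (divide by min = 7.5972): C: 1.0, H: 1.143
Multiply by 7 to clear fractions: C: 7.0 ~= 7, H: 7.998 ~= 8
Reduce by GCD to get the simplest whole-number ratio:

7:8


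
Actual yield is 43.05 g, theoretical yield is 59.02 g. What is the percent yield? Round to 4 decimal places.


% yield = 100 * actual / theoretical
% yield = 100 * 43.05 / 59.02
% yield = 72.9413758 %, rounded to 4 dp:

72.9414 %


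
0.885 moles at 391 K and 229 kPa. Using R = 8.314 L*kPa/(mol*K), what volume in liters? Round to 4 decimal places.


PV = nRT, solve for V = nRT / P.
nRT = 0.885 * 8.314 * 391 = 2876.935
V = 2876.935 / 229
V = 12.56303493 L, rounded to 4 dp:

12.5630 L


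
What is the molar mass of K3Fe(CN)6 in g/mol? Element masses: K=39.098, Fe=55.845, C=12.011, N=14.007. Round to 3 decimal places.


M = sum(count * atomic_mass) over atoms.
M = 3*39.098 + 1*55.845 + 6*12.011 + 6*14.007
M = 117.294 + 55.845 + 72.066 + 84.042
M = 329.247 g/mol, rounded to 3 dp:

329.247 g/mol


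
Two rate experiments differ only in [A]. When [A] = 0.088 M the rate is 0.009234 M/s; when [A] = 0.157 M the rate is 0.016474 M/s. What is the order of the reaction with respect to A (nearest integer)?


Rate is proportional to [A]^n, so rate2/rate1 = ([A]2/[A]1)^n. Take logs to solve for n.
rate2/rate1 = 0.016474 / 0.009234 = 1.7841
[A]2/[A]1 = 0.157 / 0.088 = 1.7841
n = ln(1.7841) / ln(1.7841) = 1.0
Nearest integer order:

1


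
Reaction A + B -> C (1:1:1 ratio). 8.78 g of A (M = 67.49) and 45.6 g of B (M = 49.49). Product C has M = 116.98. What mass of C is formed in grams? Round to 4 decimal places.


Find moles of each reactant; the smaller value is the limiting reagent in a 1:1:1 reaction, so moles_C equals moles of the limiter.
n_A = mass_A / M_A = 8.78 / 67.49 = 0.130093 mol
n_B = mass_B / M_B = 45.6 / 49.49 = 0.921398 mol
Limiting reagent: A (smaller), n_limiting = 0.130093 mol
mass_C = n_limiting * M_C = 0.130093 * 116.98
mass_C = 15.21827914 g, rounded to 4 dp:

15.2183 g


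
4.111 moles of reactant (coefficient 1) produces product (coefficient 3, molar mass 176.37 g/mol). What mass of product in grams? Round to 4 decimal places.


Use the coefficient ratio to convert reactant moles to product moles, then multiply by the product's molar mass.
moles_P = moles_R * (coeff_P / coeff_R) = 4.111 * (3/1) = 12.333
mass_P = moles_P * M_P = 12.333 * 176.37
mass_P = 2175.17121 g, rounded to 4 dp:

2175.1712 g


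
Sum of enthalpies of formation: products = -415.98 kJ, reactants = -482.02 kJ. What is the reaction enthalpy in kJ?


dH_rxn = sum(dH_f products) - sum(dH_f reactants)
dH_rxn = -415.98 - (-482.02)
dH_rxn = 66.04 kJ:

66.04 kJ


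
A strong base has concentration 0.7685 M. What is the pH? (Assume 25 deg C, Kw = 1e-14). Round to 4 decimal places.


A strong base dissociates completely, so [OH-] equals the given concentration.
pOH = -log10([OH-]) = -log10(0.7685) = 0.114356
pH = 14 - pOH = 14 - 0.114356
pH = 13.885644, rounded to 4 dp:

13.8856


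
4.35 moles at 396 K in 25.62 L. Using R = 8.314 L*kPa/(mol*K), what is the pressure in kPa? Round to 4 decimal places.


PV = nRT, solve for P = nRT / V.
nRT = 4.35 * 8.314 * 396 = 14321.6964
P = 14321.6964 / 25.62
P = 559.00454333 kPa, rounded to 4 dp:

559.0045 kPa


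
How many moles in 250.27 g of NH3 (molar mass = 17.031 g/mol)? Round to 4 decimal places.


n = mass / M
n = 250.27 / 17.031
n = 14.694968 mol, rounded to 4 dp:

14.6950 mol


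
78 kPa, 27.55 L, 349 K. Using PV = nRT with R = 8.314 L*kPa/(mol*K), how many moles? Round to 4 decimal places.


PV = nRT, solve for n = PV / (RT).
PV = 78 * 27.55 = 2148.9
RT = 8.314 * 349 = 2901.586
n = 2148.9 / 2901.586
n = 0.74059497 mol, rounded to 4 dp:

0.7406 mol


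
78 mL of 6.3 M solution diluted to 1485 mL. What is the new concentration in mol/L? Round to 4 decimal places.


Dilution: M1*V1 = M2*V2, solve for M2.
M2 = M1*V1 / V2
M2 = 6.3 * 78 / 1485
M2 = 491.4 / 1485
M2 = 0.33090909 mol/L, rounded to 4 dp:

0.3309 mol/L


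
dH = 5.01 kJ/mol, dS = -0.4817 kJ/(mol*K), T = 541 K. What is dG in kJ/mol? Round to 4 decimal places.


Gibbs: dG = dH - T*dS (consistent units, dS already in kJ/(mol*K)).
T*dS = 541 * -0.4817 = -260.5997
dG = 5.01 - (-260.5997)
dG = 265.6097 kJ/mol, rounded to 4 dp:

265.6097 kJ/mol


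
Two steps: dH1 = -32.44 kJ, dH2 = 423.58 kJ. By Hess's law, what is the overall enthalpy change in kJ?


Hess's law: enthalpy is a state function, so add the step enthalpies.
dH_total = dH1 + dH2 = -32.44 + (423.58)
dH_total = 391.14 kJ:

391.14 kJ


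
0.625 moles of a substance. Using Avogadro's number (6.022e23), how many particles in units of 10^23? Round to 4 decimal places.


N = n * NA, then divide by 1e23 for the requested units.
N / 1e23 = n * 6.022
N / 1e23 = 0.625 * 6.022
N / 1e23 = 3.76375, rounded to 4 dp:

3.7638


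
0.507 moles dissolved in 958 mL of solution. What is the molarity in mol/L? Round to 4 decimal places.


Convert volume to liters: V_L = V_mL / 1000.
V_L = 958 / 1000 = 0.958 L
M = n / V_L = 0.507 / 0.958
M = 0.52922756 mol/L, rounded to 4 dp:

0.5292 mol/L


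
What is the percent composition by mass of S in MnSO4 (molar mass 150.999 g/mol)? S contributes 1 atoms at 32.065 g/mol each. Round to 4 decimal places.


pct = 100 * (n_elem * M_elem) / M_total
mass_contribution = 1 * 32.065 = 32.065 g/mol
pct = 100 * 32.065 / 150.999
pct = 21.23523997 %, rounded to 4 dp:

21.2352 %


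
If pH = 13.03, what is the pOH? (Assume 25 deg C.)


At 25 deg C, pH + pOH = 14.
pOH = 14 - pH = 14 - 13.03
pOH = 0.97:

0.97


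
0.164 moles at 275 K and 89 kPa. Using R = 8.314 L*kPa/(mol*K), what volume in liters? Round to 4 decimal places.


PV = nRT, solve for V = nRT / P.
nRT = 0.164 * 8.314 * 275 = 374.9614
V = 374.9614 / 89
V = 4.21304944 L, rounded to 4 dp:

4.2130 L


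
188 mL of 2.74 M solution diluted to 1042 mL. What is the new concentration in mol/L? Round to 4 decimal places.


Dilution: M1*V1 = M2*V2, solve for M2.
M2 = M1*V1 / V2
M2 = 2.74 * 188 / 1042
M2 = 515.12 / 1042
M2 = 0.49435701 mol/L, rounded to 4 dp:

0.4944 mol/L


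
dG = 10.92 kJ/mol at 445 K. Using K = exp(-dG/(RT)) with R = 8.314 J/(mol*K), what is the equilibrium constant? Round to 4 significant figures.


dG is in kJ/mol; multiply by 1000 to match R in J/(mol*K).
RT = 8.314 * 445 = 3699.73 J/mol
exponent = -dG*1000 / (RT) = -(10.92*1000) / 3699.73 = -2.95156674
K = exp(-2.95156674)
K = 0.052257767, rounded to 4 significant figures:

0.05226


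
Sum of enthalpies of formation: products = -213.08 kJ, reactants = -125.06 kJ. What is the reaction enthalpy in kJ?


dH_rxn = sum(dH_f products) - sum(dH_f reactants)
dH_rxn = -213.08 - (-125.06)
dH_rxn = -88.02 kJ:

-88.02 kJ


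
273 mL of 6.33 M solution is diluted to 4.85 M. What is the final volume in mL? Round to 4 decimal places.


Dilution: M1*V1 = M2*V2, solve for V2.
V2 = M1*V1 / M2
V2 = 6.33 * 273 / 4.85
V2 = 1728.09 / 4.85
V2 = 356.30721649 mL, rounded to 4 dp:

356.3072 mL


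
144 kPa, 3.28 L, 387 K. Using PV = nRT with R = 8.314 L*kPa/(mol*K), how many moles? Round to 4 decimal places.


PV = nRT, solve for n = PV / (RT).
PV = 144 * 3.28 = 472.32
RT = 8.314 * 387 = 3217.518
n = 472.32 / 3217.518
n = 0.14679638 mol, rounded to 4 dp:

0.1468 mol


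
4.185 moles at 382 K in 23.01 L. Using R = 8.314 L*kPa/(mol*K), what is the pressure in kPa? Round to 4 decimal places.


PV = nRT, solve for P = nRT / V.
nRT = 4.185 * 8.314 * 382 = 13291.3424
P = 13291.3424 / 23.01
P = 577.63330726 kPa, rounded to 4 dp:

577.6333 kPa


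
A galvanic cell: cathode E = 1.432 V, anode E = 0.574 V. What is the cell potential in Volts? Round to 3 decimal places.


Standard cell potential: E_cell = E_cathode - E_anode.
E_cell = 1.432 - (0.574)
E_cell = 0.858 V, rounded to 3 dp:

0.858 V


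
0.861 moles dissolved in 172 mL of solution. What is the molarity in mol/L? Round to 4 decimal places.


Convert volume to liters: V_L = V_mL / 1000.
V_L = 172 / 1000 = 0.172 L
M = n / V_L = 0.861 / 0.172
M = 5.00581395 mol/L, rounded to 4 dp:

5.0058 mol/L


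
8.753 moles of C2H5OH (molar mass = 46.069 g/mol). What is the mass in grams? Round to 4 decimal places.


mass = n * M
mass = 8.753 * 46.069
mass = 403.241957 g, rounded to 4 dp:

403.2420 g


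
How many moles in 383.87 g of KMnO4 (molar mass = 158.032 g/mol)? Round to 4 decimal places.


n = mass / M
n = 383.87 / 158.032
n = 2.429065 mol, rounded to 4 dp:

2.4291 mol


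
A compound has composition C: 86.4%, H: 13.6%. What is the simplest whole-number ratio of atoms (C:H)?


Assume 100 g of compound, divide each mass% by atomic mass to get moles, then normalize by the smallest to get a raw atom ratio.
Moles per 100 g: C: 86.4/12.011 = 7.1934, H: 13.6/1.008 = 13.4921
Raw ratio (divide by min = 7.1934): C: 1.0, H: 1.876
Multiply by 8 to clear fractions: C: 8.0 ~= 8, H: 15.005 ~= 15
Reduce by GCD to get the simplest whole-number ratio:

8:15


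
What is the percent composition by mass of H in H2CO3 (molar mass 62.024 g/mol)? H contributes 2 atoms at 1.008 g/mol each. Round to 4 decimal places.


pct = 100 * (n_elem * M_elem) / M_total
mass_contribution = 2 * 1.008 = 2.016 g/mol
pct = 100 * 2.016 / 62.024
pct = 3.2503547 %, rounded to 4 dp:

3.2504 %


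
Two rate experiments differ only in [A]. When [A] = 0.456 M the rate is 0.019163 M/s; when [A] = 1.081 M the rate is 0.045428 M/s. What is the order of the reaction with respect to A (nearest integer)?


Rate is proportional to [A]^n, so rate2/rate1 = ([A]2/[A]1)^n. Take logs to solve for n.
rate2/rate1 = 0.045428 / 0.019163 = 2.3706
[A]2/[A]1 = 1.081 / 0.456 = 2.3706
n = ln(2.3706) / ln(2.3706) = 1.0
Nearest integer order:

1


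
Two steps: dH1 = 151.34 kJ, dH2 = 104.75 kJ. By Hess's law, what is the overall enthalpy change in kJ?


Hess's law: enthalpy is a state function, so add the step enthalpies.
dH_total = dH1 + dH2 = 151.34 + (104.75)
dH_total = 256.09 kJ:

256.09 kJ


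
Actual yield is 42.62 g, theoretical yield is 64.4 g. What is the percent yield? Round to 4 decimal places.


% yield = 100 * actual / theoretical
% yield = 100 * 42.62 / 64.4
% yield = 66.18012422 %, rounded to 4 dp:

66.1801 %


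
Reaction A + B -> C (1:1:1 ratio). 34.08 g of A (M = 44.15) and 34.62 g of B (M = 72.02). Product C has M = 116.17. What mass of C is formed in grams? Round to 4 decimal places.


Find moles of each reactant; the smaller value is the limiting reagent in a 1:1:1 reaction, so moles_C equals moles of the limiter.
n_A = mass_A / M_A = 34.08 / 44.15 = 0.771914 mol
n_B = mass_B / M_B = 34.62 / 72.02 = 0.4807 mol
Limiting reagent: B (smaller), n_limiting = 0.4807 mol
mass_C = n_limiting * M_C = 0.4807 * 116.17
mass_C = 55.842919 g, rounded to 4 dp:

55.8429 g


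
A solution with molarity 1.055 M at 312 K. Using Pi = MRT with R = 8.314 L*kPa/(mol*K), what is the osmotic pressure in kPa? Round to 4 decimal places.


Osmotic pressure (van't Hoff): Pi = M*R*T.
RT = 8.314 * 312 = 2593.968
Pi = 1.055 * 2593.968
Pi = 2736.63624 kPa, rounded to 4 dp:

2736.6362 kPa


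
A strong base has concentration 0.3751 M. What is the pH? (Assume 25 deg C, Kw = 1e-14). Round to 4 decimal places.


A strong base dissociates completely, so [OH-] equals the given concentration.
pOH = -log10([OH-]) = -log10(0.3751) = 0.425853
pH = 14 - pOH = 14 - 0.425853
pH = 13.574147, rounded to 4 dp:

13.5741


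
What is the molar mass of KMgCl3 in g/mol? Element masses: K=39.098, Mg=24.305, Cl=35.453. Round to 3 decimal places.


M = sum(count * atomic_mass) over atoms.
M = 1*39.098 + 1*24.305 + 3*35.453
M = 39.098 + 24.305 + 106.359
M = 169.762 g/mol, rounded to 3 dp:

169.762 g/mol


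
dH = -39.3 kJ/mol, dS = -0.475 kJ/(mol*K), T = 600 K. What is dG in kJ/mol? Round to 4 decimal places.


Gibbs: dG = dH - T*dS (consistent units, dS already in kJ/(mol*K)).
T*dS = 600 * -0.475 = -285.0
dG = -39.3 - (-285.0)
dG = 245.7 kJ/mol, rounded to 4 dp:

245.7000 kJ/mol


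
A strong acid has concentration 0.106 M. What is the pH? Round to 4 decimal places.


A strong acid dissociates completely, so [H+] equals the given concentration.
pH = -log10([H+]) = -log10(0.106)
pH = 0.97469413, rounded to 4 dp:

0.9747


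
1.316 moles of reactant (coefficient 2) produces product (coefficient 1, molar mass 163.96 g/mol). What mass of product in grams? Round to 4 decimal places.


Use the coefficient ratio to convert reactant moles to product moles, then multiply by the product's molar mass.
moles_P = moles_R * (coeff_P / coeff_R) = 1.316 * (1/2) = 0.658
mass_P = moles_P * M_P = 0.658 * 163.96
mass_P = 107.88568 g, rounded to 4 dp:

107.8857 g


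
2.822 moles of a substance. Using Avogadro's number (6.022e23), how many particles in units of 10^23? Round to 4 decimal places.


N = n * NA, then divide by 1e23 for the requested units.
N / 1e23 = n * 6.022
N / 1e23 = 2.822 * 6.022
N / 1e23 = 16.994084, rounded to 4 dp:

16.9941


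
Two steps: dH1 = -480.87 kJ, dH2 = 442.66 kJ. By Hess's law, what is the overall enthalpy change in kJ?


Hess's law: enthalpy is a state function, so add the step enthalpies.
dH_total = dH1 + dH2 = -480.87 + (442.66)
dH_total = -38.21 kJ:

-38.21 kJ


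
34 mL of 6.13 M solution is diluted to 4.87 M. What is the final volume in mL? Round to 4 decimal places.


Dilution: M1*V1 = M2*V2, solve for V2.
V2 = M1*V1 / M2
V2 = 6.13 * 34 / 4.87
V2 = 208.42 / 4.87
V2 = 42.79671458 mL, rounded to 4 dp:

42.7967 mL


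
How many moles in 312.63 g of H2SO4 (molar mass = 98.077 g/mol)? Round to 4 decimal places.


n = mass / M
n = 312.63 / 98.077
n = 3.1875975 mol, rounded to 4 dp:

3.1876 mol


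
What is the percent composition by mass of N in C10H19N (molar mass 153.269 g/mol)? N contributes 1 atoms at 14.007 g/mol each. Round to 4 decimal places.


pct = 100 * (n_elem * M_elem) / M_total
mass_contribution = 1 * 14.007 = 14.007 g/mol
pct = 100 * 14.007 / 153.269
pct = 9.13883434 %, rounded to 4 dp:

9.1388 %


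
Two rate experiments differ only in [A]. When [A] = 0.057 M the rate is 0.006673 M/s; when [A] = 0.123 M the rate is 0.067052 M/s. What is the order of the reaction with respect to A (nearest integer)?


Rate is proportional to [A]^n, so rate2/rate1 = ([A]2/[A]1)^n. Take logs to solve for n.
rate2/rate1 = 0.067052 / 0.006673 = 10.0483
[A]2/[A]1 = 0.123 / 0.057 = 2.1579
n = ln(10.0483) / ln(2.1579) = 3.0
Nearest integer order:

3


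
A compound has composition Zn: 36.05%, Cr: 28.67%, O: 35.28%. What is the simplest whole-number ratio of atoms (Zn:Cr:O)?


Assume 100 g of compound, divide each mass% by atomic mass to get moles, then normalize by the smallest to get a raw atom ratio.
Moles per 100 g: Zn: 36.05/65.38 = 0.5514, Cr: 28.67/51.996 = 0.5514, O: 35.28/15.999 = 2.2051
Raw ratio (divide by min = 0.5514): Zn: 1.0, Cr: 1.0, O: 3.999
Multiply by 1 to clear fractions: Zn: 1.0 ~= 1, Cr: 1.0 ~= 1, O: 3.999 ~= 4
Reduce by GCD to get the simplest whole-number ratio:

1:1:4


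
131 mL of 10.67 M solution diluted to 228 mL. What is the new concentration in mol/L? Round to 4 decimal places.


Dilution: M1*V1 = M2*V2, solve for M2.
M2 = M1*V1 / V2
M2 = 10.67 * 131 / 228
M2 = 1397.77 / 228
M2 = 6.13057018 mol/L, rounded to 4 dp:

6.1306 mol/L


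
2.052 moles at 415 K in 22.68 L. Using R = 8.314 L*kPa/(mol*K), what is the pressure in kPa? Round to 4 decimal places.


PV = nRT, solve for P = nRT / V.
nRT = 2.052 * 8.314 * 415 = 7080.0361
P = 7080.0361 / 22.68
P = 312.17090388 kPa, rounded to 4 dp:

312.1709 kPa


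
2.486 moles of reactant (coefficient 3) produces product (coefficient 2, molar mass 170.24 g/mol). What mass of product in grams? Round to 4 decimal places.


Use the coefficient ratio to convert reactant moles to product moles, then multiply by the product's molar mass.
moles_P = moles_R * (coeff_P / coeff_R) = 2.486 * (2/3) = 1.657333
mass_P = moles_P * M_P = 1.657333 * 170.24
mass_P = 282.14436992 g, rounded to 4 dp:

282.1444 g


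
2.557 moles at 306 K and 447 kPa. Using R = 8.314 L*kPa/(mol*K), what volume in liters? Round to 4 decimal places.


PV = nRT, solve for V = nRT / P.
nRT = 2.557 * 8.314 * 306 = 6505.2228
V = 6505.2228 / 447
V = 14.55307114 L, rounded to 4 dp:

14.5531 L


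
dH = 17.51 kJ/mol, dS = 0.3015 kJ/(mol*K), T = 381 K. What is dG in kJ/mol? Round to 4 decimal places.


Gibbs: dG = dH - T*dS (consistent units, dS already in kJ/(mol*K)).
T*dS = 381 * 0.3015 = 114.8715
dG = 17.51 - (114.8715)
dG = -97.3615 kJ/mol, rounded to 4 dp:

-97.3615 kJ/mol


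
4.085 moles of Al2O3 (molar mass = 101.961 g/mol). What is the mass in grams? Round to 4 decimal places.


mass = n * M
mass = 4.085 * 101.961
mass = 416.510685 g, rounded to 4 dp:

416.5107 g


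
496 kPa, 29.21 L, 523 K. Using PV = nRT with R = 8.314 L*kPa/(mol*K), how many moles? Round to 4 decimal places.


PV = nRT, solve for n = PV / (RT).
PV = 496 * 29.21 = 14488.16
RT = 8.314 * 523 = 4348.222
n = 14488.16 / 4348.222
n = 3.33197339 mol, rounded to 4 dp:

3.3320 mol


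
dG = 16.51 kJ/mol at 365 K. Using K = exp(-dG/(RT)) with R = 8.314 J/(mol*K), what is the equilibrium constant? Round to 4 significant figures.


dG is in kJ/mol; multiply by 1000 to match R in J/(mol*K).
RT = 8.314 * 365 = 3034.61 J/mol
exponent = -dG*1000 / (RT) = -(16.51*1000) / 3034.61 = -5.44056732
K = exp(-5.44056732)
K = 0.0043370221, rounded to 4 significant figures:

0.004337


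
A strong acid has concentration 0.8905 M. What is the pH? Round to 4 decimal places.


A strong acid dissociates completely, so [H+] equals the given concentration.
pH = -log10([H+]) = -log10(0.8905)
pH = 0.05036608, rounded to 4 dp:

0.0504


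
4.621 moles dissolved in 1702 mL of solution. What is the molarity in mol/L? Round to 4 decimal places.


Convert volume to liters: V_L = V_mL / 1000.
V_L = 1702 / 1000 = 1.702 L
M = n / V_L = 4.621 / 1.702
M = 2.71504113 mol/L, rounded to 4 dp:

2.7150 mol/L


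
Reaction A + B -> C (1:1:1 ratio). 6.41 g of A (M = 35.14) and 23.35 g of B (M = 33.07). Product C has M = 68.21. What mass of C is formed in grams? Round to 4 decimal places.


Find moles of each reactant; the smaller value is the limiting reagent in a 1:1:1 reaction, so moles_C equals moles of the limiter.
n_A = mass_A / M_A = 6.41 / 35.14 = 0.182413 mol
n_B = mass_B / M_B = 23.35 / 33.07 = 0.706078 mol
Limiting reagent: A (smaller), n_limiting = 0.182413 mol
mass_C = n_limiting * M_C = 0.182413 * 68.21
mass_C = 12.44239073 g, rounded to 4 dp:

12.4424 g


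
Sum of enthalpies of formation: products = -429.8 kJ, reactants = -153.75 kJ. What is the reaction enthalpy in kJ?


dH_rxn = sum(dH_f products) - sum(dH_f reactants)
dH_rxn = -429.8 - (-153.75)
dH_rxn = -276.05 kJ:

-276.05 kJ


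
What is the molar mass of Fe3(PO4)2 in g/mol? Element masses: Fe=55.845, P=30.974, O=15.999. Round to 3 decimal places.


M = sum(count * atomic_mass) over atoms.
M = 3*55.845 + 2*30.974 + 8*15.999
M = 167.535 + 61.948 + 127.992
M = 357.475 g/mol, rounded to 3 dp:

357.475 g/mol


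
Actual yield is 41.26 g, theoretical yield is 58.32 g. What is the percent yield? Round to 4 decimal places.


% yield = 100 * actual / theoretical
% yield = 100 * 41.26 / 58.32
% yield = 70.74759945 %, rounded to 4 dp:

70.7476 %


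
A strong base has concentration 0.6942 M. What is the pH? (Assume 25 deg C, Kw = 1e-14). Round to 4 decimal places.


A strong base dissociates completely, so [OH-] equals the given concentration.
pOH = -log10([OH-]) = -log10(0.6942) = 0.158515
pH = 14 - pOH = 14 - 0.158515
pH = 13.841485, rounded to 4 dp:

13.8415


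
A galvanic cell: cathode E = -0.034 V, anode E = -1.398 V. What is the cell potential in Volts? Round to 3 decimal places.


Standard cell potential: E_cell = E_cathode - E_anode.
E_cell = -0.034 - (-1.398)
E_cell = 1.364 V, rounded to 3 dp:

1.364 V


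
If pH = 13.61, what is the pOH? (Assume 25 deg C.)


At 25 deg C, pH + pOH = 14.
pOH = 14 - pH = 14 - 13.61
pOH = 0.39:

0.39


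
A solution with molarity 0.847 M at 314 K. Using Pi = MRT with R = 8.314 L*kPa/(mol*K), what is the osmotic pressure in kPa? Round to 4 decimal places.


Osmotic pressure (van't Hoff): Pi = M*R*T.
RT = 8.314 * 314 = 2610.596
Pi = 0.847 * 2610.596
Pi = 2211.174812 kPa, rounded to 4 dp:

2211.1748 kPa


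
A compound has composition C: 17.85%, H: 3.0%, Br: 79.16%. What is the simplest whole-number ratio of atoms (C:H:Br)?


Assume 100 g of compound, divide each mass% by atomic mass to get moles, then normalize by the smallest to get a raw atom ratio.
Moles per 100 g: C: 17.85/12.011 = 1.4861, H: 3.0/1.008 = 2.9762, Br: 79.16/79.904 = 0.9907
Raw ratio (divide by min = 0.9907): C: 1.5, H: 3.004, Br: 1.0
Multiply by 2 to clear fractions: C: 3.0 ~= 3, H: 6.008 ~= 6, Br: 2.0 ~= 2
Reduce by GCD to get the simplest whole-number ratio:

3:6:2


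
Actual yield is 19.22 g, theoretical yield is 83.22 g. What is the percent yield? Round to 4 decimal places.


% yield = 100 * actual / theoretical
% yield = 100 * 19.22 / 83.22
% yield = 23.09540976 %, rounded to 4 dp:

23.0954 %


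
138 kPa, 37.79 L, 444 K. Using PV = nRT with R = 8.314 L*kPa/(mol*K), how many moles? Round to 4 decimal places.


PV = nRT, solve for n = PV / (RT).
PV = 138 * 37.79 = 5215.02
RT = 8.314 * 444 = 3691.416
n = 5215.02 / 3691.416
n = 1.41274243 mol, rounded to 4 dp:

1.4127 mol


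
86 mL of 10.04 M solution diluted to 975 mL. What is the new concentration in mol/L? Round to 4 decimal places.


Dilution: M1*V1 = M2*V2, solve for M2.
M2 = M1*V1 / V2
M2 = 10.04 * 86 / 975
M2 = 863.44 / 975
M2 = 0.88557949 mol/L, rounded to 4 dp:

0.8856 mol/L


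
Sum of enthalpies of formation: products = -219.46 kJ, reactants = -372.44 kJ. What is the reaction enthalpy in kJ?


dH_rxn = sum(dH_f products) - sum(dH_f reactants)
dH_rxn = -219.46 - (-372.44)
dH_rxn = 152.98 kJ:

152.98 kJ


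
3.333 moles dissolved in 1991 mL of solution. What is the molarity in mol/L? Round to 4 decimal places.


Convert volume to liters: V_L = V_mL / 1000.
V_L = 1991 / 1000 = 1.991 L
M = n / V_L = 3.333 / 1.991
M = 1.67403315 mol/L, rounded to 4 dp:

1.6740 mol/L


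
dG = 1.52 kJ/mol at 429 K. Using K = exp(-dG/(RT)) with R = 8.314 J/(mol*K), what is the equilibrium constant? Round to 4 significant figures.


dG is in kJ/mol; multiply by 1000 to match R in J/(mol*K).
RT = 8.314 * 429 = 3566.706 J/mol
exponent = -dG*1000 / (RT) = -(1.52*1000) / 3566.706 = -0.42616352
K = exp(-0.42616352)
K = 0.65300955, rounded to 4 significant figures:

0.6530


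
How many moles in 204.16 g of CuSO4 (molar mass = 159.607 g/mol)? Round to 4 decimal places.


n = mass / M
n = 204.16 / 159.607
n = 1.27914189 mol, rounded to 4 dp:

1.2791 mol


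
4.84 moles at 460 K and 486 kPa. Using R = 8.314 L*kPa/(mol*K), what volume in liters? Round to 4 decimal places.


PV = nRT, solve for V = nRT / P.
nRT = 4.84 * 8.314 * 460 = 18510.2896
V = 18510.2896 / 486
V = 38.08701564 L, rounded to 4 dp:

38.0870 L


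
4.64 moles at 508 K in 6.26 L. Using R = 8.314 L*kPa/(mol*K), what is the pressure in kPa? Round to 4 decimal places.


PV = nRT, solve for P = nRT / V.
nRT = 4.64 * 8.314 * 508 = 19597.0957
P = 19597.0957 / 6.26
P = 3130.52646965 kPa, rounded to 4 dp:

3130.5265 kPa


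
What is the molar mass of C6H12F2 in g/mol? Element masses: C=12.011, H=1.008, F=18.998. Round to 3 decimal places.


M = sum(count * atomic_mass) over atoms.
M = 6*12.011 + 12*1.008 + 2*18.998
M = 72.066 + 12.096 + 37.996
M = 122.158 g/mol, rounded to 3 dp:

122.158 g/mol


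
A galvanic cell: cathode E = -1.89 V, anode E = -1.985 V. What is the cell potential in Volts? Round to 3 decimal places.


Standard cell potential: E_cell = E_cathode - E_anode.
E_cell = -1.89 - (-1.985)
E_cell = 0.095 V, rounded to 3 dp:

0.095 V
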